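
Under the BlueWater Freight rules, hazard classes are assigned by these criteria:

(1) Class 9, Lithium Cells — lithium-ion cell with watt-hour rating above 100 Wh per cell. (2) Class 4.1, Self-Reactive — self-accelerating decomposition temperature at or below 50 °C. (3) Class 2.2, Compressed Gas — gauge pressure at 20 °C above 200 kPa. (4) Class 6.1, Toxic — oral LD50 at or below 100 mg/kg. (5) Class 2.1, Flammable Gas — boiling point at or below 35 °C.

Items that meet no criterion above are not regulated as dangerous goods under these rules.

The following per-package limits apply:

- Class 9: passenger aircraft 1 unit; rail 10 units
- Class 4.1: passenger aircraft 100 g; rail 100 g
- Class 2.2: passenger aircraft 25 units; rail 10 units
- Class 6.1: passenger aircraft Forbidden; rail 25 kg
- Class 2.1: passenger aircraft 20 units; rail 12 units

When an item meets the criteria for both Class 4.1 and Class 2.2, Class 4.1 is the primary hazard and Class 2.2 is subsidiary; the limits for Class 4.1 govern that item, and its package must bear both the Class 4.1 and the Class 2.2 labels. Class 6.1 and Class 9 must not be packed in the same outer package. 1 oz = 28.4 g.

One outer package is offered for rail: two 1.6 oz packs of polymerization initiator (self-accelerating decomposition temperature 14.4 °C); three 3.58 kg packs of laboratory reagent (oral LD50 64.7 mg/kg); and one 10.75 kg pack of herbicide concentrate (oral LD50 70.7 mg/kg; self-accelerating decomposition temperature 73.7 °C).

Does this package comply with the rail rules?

With self-accelerating decomposition temperature 14.4 °C (≤ 50 °C), the polymerization initiator falls in Class 4.1.
The laboratory reagent has oral LD50 64.7 mg/kg, which is ≤ 100 mg/kg, so it is Class 6.1 (Toxic).
The herbicide concentrate has oral LD50 70.7 mg/kg, which is ≤ 100 mg/kg, so it is Class 6.1 (Toxic).
Class 6.1 net quantity: (three 3.58 kg packs = 10.74 kg) + 10.75 kg = 21.49 kg.
21.49 kg ≤ 25 kg (rail limit, Class 6.1) — within limit.
Class 4.1 quantity: two 1.6 oz packs = 90.88 g.
90.88 g is within the rail limit of 100 g for Class 4.1.
The segregation rule (Class 6.1 with Class 9) does not apply to Class 6.1 with Class 4.1.
Every hazard class is within its rail limit and no segregation rule is violated.

Yes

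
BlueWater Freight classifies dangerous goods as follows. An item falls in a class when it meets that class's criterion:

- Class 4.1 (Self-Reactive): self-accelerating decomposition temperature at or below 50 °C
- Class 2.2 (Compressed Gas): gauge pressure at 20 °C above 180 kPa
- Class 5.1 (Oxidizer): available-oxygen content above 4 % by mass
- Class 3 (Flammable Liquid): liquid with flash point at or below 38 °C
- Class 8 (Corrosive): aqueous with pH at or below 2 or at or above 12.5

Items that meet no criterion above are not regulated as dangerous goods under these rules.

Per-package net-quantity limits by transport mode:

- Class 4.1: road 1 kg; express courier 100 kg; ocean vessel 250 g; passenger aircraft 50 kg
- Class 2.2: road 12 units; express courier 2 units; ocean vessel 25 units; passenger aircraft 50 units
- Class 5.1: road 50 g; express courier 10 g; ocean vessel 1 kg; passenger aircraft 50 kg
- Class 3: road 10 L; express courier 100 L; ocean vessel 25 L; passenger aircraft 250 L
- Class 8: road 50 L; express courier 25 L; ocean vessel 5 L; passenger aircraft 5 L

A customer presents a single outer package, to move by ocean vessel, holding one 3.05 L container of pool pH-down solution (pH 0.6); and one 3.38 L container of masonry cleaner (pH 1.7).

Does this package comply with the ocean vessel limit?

No

Pool pH-down solution: pH 0.6 ≤ 2 → Class 8 (Corrosive).
With pH 1.7 (≤ 2), the masonry cleaner falls in Class 8.
Total Class 8: 3.05 L + 3.38 L = 6.43 L.
6.43 L > 5 L (ocean vessel limit, Class 8) — over the limit.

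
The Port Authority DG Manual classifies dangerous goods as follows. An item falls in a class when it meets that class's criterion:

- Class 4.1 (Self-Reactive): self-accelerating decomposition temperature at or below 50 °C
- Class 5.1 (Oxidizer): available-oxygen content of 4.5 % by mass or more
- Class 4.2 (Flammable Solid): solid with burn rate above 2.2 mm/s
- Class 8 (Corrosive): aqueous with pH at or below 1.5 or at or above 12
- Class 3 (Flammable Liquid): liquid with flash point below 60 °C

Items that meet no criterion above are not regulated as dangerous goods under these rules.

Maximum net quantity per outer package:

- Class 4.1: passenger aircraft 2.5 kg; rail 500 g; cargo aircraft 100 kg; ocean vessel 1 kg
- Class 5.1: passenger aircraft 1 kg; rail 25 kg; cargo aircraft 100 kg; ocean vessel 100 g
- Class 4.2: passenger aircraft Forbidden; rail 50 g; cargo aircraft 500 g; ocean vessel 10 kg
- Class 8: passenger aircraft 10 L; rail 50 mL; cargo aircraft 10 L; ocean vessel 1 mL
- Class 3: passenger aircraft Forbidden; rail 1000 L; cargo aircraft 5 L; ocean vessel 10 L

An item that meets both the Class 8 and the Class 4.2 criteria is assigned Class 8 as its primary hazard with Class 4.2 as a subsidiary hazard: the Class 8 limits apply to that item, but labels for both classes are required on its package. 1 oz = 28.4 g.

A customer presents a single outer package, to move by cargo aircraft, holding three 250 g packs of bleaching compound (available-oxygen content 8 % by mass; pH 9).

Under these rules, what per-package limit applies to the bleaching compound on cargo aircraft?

100 kg

Available-oxygen content 8 % by mass meets the Class 5.1 criterion (Oxidizer), so the bleaching compound is Class 5.1.
The cargo aircraft limit for Class 5.1 is 100 kg.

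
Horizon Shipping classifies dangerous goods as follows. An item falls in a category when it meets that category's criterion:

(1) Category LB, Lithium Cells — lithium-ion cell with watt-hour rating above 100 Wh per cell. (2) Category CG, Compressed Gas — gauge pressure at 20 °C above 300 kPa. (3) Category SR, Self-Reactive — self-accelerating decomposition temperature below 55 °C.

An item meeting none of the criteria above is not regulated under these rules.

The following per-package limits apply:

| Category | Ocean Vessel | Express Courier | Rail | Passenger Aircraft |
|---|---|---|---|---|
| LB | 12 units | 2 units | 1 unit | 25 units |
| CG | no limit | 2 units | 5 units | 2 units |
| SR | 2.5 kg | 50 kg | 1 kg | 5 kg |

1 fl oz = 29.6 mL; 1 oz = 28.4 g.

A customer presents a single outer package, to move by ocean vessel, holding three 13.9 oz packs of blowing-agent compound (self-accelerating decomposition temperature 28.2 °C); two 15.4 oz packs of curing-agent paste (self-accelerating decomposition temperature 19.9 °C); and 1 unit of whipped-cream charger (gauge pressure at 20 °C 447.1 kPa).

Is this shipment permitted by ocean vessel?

Blowing-agent compound: self-accelerating decomposition temperature 28.2 °C < 55 °C → Category SR (Self-Reactive).
With self-accelerating decomposition temperature 19.9 °C (< 55 °C), the curing-agent paste falls in Category SR.
Whipped-cream charger: gauge pressure at 20 °C 447.1 kPa > 300 kPa → Category CG (Compressed Gas).
Category CG quantity: 1 unit.
Category CG has no per-package limit by ocean vessel.
Total Category SR: (three 13.9 oz packs = 1184.28 g) + (two 15.4 oz packs = 874.72 g) = 2.059 kg.
2.059 kg ≤ 2.5 kg (ocean vessel limit, Category SR) — within limit.
Every hazard category is within its ocean vessel limit and no segregation rule is violated.

Yes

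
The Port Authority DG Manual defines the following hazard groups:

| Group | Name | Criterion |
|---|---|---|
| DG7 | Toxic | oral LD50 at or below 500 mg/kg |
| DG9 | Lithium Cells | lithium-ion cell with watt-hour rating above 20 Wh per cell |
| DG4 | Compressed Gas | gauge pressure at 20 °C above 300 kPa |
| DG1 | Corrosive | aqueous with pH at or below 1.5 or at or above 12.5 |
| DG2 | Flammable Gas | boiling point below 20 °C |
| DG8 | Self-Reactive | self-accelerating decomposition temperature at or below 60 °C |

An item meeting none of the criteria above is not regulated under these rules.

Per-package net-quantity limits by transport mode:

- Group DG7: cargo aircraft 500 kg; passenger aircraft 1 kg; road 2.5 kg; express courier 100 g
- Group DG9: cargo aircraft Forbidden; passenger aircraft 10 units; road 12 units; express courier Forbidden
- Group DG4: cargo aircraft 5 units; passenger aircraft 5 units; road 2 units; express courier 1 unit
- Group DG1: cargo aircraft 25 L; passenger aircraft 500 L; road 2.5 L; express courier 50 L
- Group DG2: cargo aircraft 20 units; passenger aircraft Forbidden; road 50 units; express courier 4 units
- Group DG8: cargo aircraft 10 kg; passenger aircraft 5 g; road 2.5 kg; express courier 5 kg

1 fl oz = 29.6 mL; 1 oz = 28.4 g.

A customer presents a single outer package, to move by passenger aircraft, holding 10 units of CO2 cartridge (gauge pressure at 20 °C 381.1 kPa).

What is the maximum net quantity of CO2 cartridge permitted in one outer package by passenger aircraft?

CO2 cartridge: gauge pressure at 20 °C 381.1 kPa > 300 kPa → Group DG4 (Compressed Gas).
The passenger aircraft limit for Group DG4 is 5 units.

5 units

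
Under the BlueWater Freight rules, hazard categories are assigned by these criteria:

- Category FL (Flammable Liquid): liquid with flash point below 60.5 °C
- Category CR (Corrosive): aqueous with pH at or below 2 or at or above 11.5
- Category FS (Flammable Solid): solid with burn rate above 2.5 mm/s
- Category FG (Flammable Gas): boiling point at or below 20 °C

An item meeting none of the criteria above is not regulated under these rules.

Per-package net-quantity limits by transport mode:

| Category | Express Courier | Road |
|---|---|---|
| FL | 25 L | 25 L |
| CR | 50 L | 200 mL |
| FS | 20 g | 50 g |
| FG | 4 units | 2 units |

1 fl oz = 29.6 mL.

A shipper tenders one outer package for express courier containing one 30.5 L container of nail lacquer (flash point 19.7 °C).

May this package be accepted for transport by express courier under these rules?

No

Flash point 19.7 °C meets the Category FL criterion (Flammable Liquid), so the nail lacquer is Category FL.
Category FL quantity: 30.5 L.
That exceeds the Category FL express courier limit of 25 L.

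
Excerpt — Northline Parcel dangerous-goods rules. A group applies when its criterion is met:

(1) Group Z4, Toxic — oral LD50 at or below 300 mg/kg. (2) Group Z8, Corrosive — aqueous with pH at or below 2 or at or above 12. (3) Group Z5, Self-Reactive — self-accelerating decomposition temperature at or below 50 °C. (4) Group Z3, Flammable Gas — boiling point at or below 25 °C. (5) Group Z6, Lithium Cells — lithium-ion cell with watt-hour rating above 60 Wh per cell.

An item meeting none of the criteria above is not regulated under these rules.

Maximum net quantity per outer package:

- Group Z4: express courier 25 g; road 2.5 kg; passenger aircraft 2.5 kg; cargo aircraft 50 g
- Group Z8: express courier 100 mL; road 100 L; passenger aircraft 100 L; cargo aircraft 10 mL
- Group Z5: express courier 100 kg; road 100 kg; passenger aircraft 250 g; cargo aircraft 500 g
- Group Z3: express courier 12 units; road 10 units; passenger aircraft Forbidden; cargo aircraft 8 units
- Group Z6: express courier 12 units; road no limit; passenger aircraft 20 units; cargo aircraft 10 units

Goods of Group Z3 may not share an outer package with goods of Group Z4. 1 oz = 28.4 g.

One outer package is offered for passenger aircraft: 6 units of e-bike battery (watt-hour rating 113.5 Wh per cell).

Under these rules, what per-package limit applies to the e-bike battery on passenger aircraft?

With watt-hour rating 113.5 Wh per cell (> 60 Wh per cell), the e-bike battery falls in Group Z6.
The passenger aircraft limit for Group Z6 is 20 units.

20 units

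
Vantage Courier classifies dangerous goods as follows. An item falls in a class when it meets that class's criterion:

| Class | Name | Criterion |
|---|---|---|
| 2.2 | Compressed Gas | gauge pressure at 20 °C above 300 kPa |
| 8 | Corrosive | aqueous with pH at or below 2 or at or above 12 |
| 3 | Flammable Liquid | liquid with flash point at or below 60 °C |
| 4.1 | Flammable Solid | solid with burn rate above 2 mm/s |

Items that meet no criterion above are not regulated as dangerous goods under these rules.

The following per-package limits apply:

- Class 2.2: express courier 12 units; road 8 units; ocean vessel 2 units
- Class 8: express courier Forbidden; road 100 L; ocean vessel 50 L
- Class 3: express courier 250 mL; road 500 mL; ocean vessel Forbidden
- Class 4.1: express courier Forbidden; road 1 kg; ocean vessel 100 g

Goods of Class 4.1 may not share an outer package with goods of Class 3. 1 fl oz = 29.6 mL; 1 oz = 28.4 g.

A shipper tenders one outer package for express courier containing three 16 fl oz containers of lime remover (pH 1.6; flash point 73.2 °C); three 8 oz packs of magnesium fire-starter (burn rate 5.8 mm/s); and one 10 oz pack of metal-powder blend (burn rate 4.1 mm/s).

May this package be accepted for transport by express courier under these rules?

No

pH 1.6 meets the Class 8 criterion (Corrosive), so the lime remover is Class 8.
Burn rate 5.8 mm/s meets the Class 4.1 criterion (Flammable Solid), so the magnesium fire-starter is Class 4.1.
With burn rate 4.1 mm/s (> 2 mm/s), the metal-powder blend falls in Class 4.1.
Total Class 4.1: (three 8 oz packs = 681.6 g) + (one 10 oz pack = 284 g) = 965.6 g.
By express courier, Class 4.1 is Forbidden regardless of quantity.
Class 8 quantity: three 16 fl oz containers = 1420.8 mL.
Class 8 is Forbidden by express courier.
The segregation rule (Class 4.1 with Class 3) does not apply to Class 4.1 with Class 8.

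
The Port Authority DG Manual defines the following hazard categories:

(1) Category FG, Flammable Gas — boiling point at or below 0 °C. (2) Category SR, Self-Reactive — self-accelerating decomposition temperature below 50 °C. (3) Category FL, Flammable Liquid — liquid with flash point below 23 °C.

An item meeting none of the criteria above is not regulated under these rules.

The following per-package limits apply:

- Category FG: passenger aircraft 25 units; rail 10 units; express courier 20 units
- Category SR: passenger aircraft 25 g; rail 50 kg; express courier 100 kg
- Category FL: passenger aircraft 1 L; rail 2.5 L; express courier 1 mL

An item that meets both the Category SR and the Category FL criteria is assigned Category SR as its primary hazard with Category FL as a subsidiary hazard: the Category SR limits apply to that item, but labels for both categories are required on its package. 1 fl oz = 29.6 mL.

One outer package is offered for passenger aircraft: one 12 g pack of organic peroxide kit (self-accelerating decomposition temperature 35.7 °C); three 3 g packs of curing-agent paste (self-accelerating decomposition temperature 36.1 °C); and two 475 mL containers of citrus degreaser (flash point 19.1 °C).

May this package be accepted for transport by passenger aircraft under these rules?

Yes

The organic peroxide kit has self-accelerating decomposition temperature 35.7 °C, which is < 50 °C, so it is Category SR (Self-Reactive).
The curing-agent paste has self-accelerating decomposition temperature 36.1 °C, which is < 50 °C, so it is Category SR (Self-Reactive).
Flash point 19.1 °C meets the Category FL criterion (Flammable Liquid), so the citrus degreaser is Category FL.
Category FL quantity: two 475 mL containers = 950 mL.
That is within the Category FL passenger aircraft limit of 1 L.
Category SR net quantity: 12 g + (three 3 g packs = 9 g) = 21 g.
21 g ≤ 25 g (passenger aircraft limit, Category SR) — within limit.
Every hazard category is within its passenger aircraft limit and no segregation rule is violated.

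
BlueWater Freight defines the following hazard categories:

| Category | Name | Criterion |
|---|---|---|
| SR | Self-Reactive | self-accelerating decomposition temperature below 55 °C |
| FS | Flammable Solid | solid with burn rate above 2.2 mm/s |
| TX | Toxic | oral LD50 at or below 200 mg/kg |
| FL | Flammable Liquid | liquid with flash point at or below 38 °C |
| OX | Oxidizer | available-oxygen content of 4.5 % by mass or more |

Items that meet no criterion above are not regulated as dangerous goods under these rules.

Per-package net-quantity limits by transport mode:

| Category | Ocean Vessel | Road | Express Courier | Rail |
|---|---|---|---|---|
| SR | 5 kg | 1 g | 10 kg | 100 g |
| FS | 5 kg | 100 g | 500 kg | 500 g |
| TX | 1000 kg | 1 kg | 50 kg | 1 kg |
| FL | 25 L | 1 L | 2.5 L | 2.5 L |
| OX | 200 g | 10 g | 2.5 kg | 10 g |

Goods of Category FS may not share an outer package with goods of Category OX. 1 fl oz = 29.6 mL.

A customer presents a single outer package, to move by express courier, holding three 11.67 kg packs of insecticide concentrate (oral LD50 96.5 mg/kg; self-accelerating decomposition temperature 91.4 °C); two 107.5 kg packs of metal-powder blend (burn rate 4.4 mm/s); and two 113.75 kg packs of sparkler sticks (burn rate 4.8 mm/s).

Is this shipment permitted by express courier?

Insecticide concentrate: oral LD50 96.5 mg/kg ≤ 200 mg/kg → Category TX (Toxic).
With burn rate 4.4 mm/s (> 2.2 mm/s), the metal-powder blend falls in Category FS.
With burn rate 4.8 mm/s (> 2.2 mm/s), the sparkler sticks fall in Category FS.
Total Category FS: (two 107.5 kg packs = 215 kg) + (two 113.75 kg packs = 227.5 kg) = 442.5 kg.
That is within the Category FS express courier limit of 500 kg.
Category TX quantity: three 11.67 kg packs = 35.01 kg.
35.01 kg ≤ 50 kg (express courier limit, Category TX) — within limit.
The segregation rule (Category FS with Category OX) does not apply to Category FS with Category TX.
Every hazard category is within its express courier limit and no segregation rule is violated.

Yes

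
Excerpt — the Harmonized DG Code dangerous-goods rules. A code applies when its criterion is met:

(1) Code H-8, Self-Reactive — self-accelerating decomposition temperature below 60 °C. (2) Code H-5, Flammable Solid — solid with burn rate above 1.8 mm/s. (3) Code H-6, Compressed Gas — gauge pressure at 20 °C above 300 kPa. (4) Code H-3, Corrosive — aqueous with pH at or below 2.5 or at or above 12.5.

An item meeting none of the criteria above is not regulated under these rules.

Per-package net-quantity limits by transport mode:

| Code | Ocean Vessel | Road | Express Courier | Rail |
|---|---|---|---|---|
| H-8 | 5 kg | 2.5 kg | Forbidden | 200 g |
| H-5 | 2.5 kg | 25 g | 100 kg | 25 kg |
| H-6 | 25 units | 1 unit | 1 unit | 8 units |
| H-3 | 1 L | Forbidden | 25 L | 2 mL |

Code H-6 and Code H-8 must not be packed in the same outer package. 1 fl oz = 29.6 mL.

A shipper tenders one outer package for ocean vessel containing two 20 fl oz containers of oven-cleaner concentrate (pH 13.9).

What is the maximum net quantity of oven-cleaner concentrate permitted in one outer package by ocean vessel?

pH 13.9 meets the Code H-3 criterion (Corrosive), so the oven-cleaner concentrate is Code H-3.
The ocean vessel limit for Code H-3 is 1 L.

1 L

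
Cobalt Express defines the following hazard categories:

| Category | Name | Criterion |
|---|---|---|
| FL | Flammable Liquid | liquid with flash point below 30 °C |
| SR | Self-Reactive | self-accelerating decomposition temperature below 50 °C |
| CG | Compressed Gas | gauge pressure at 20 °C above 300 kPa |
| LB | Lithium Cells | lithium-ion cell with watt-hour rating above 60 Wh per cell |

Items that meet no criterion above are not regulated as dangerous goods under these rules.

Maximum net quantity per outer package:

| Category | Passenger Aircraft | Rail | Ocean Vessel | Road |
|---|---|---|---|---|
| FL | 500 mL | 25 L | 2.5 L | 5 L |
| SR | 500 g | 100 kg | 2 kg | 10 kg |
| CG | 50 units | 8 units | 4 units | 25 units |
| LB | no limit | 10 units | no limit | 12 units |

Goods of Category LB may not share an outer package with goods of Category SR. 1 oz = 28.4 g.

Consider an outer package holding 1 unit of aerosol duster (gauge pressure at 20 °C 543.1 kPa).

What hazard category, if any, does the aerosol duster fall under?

Category CG

The aerosol duster has gauge pressure at 20 °C 543.1 kPa, which is > 300 kPa, so it is Category CG (Compressed Gas).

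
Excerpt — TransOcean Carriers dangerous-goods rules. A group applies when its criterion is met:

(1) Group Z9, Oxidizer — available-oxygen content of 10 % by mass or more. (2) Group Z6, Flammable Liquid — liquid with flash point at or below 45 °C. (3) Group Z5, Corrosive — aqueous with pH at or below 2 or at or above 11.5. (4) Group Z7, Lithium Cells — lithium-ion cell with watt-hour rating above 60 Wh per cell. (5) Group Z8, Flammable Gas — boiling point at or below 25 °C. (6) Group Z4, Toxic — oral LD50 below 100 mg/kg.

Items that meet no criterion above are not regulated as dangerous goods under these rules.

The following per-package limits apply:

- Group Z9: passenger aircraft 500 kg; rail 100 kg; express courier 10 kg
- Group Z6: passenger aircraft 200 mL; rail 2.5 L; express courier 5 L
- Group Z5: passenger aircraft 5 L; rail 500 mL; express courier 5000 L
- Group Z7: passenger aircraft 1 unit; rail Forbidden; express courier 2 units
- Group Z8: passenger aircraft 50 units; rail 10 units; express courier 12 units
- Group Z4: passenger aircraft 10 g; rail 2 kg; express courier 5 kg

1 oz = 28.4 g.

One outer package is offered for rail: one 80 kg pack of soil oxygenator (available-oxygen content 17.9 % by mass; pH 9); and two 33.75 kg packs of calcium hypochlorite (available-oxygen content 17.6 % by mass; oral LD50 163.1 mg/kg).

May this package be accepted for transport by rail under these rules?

No

With available-oxygen content 17.9 % by mass (≥ 10 % by mass), the soil oxygenator falls in Group Z9.
The calcium hypochlorite has available-oxygen content 17.6 % by mass, which is ≥ 10 % by mass, so it is Group Z9 (Oxidizer).
Total Group Z9: 80 kg + (two 33.75 kg packs = 67.5 kg) = 147.5 kg.
147.5 kg > 100 kg (rail limit, Group Z9) — over the limit.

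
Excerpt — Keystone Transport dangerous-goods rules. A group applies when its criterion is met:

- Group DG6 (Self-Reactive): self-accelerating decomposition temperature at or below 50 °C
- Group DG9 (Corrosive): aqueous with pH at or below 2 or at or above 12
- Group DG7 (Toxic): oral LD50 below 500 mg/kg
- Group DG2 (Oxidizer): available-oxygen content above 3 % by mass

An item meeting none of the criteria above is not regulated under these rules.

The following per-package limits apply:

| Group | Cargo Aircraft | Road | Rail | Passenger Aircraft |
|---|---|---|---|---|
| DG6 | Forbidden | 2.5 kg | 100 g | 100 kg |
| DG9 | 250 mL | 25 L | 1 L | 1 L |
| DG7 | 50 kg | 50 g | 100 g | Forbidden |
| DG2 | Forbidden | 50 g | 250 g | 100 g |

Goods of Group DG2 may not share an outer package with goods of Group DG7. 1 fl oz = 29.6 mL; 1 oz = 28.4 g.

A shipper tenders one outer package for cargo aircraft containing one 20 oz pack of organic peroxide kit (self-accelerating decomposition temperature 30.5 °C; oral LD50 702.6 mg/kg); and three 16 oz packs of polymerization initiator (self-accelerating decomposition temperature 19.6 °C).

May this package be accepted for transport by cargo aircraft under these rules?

Organic peroxide kit: self-accelerating decomposition temperature 30.5 °C ≤ 50 °C → Group DG6 (Self-Reactive).
Polymerization initiator: self-accelerating decomposition temperature 19.6 °C ≤ 50 °C → Group DG6 (Self-Reactive).
Group DG6 net quantity: (one 20 oz pack = 568 g) + (three 16 oz packs = 1363.2 g) = 1931.2 g.
Group DG6 is Forbidden by cargo aircraft.

No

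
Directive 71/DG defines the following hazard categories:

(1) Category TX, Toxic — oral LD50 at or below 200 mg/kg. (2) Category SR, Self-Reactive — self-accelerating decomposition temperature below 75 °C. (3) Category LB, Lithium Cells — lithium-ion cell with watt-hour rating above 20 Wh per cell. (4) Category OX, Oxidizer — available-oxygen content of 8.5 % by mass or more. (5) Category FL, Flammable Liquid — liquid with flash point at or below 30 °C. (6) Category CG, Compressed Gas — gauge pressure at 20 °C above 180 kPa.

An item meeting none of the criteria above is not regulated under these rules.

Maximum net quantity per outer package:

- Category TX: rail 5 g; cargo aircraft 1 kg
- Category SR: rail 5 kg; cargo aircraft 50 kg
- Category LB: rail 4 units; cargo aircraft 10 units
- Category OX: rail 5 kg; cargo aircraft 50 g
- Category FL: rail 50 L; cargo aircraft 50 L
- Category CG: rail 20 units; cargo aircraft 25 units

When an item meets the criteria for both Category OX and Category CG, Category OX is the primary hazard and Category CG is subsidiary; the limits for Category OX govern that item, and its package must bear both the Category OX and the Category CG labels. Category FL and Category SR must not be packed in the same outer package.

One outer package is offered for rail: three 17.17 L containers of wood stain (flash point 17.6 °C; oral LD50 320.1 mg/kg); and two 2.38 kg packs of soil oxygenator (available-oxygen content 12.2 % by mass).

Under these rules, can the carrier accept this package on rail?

No

Wood stain: flash point 17.6 °C ≤ 30 °C → Category FL (Flammable Liquid).
Soil oxygenator: available-oxygen content 12.2 % by mass ≥ 8.5 % by mass → Category OX (Oxidizer).
Category FL quantity: three 17.17 L containers = 51.51 L.
That exceeds the Category FL rail limit of 50 L.
Category OX quantity: two 2.38 kg packs = 4.76 kg.
4.76 kg is within the rail limit of 5 kg for Category OX.
The segregation rule (Category FL with Category SR) does not apply to Category FL with Category OX.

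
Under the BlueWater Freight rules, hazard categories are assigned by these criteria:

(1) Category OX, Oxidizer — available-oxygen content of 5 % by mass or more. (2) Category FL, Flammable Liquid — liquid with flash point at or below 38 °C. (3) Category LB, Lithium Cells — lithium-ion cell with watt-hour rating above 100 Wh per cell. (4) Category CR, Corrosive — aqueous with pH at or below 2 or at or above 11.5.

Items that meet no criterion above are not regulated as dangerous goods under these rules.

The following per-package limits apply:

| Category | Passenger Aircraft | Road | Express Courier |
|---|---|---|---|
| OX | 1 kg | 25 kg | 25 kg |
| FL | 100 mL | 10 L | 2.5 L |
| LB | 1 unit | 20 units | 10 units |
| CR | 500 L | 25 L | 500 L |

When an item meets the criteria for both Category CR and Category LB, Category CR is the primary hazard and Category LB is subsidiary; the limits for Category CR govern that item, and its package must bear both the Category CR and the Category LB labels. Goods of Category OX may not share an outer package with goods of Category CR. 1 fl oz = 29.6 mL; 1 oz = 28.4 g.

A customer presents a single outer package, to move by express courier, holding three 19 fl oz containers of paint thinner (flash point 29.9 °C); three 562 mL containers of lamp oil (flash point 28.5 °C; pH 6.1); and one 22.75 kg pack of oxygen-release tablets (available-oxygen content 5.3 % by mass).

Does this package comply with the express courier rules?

The paint thinner has flash point 29.9 °C, which is ≤ 38 °C, so it is Category FL (Flammable Liquid).
Lamp oil: flash point 28.5 °C ≤ 38 °C → Category FL (Flammable Liquid).
With available-oxygen content 5.3 % by mass (≥ 5 % by mass), the oxygen-release tablets fall in Category OX.
Category FL net quantity: (three 19 fl oz containers = 1687.2 mL) + (three 562 mL containers = 1.686 L) = 3373.2 mL.
3373.2 mL exceeds the express courier limit of 2.5 L for Category FL.
Category OX quantity: 22.75 kg.
22.75 kg is within the express courier limit of 25 kg for Category OX.
The segregation rule (Category OX with Category CR) does not apply to Category FL with Category OX.

No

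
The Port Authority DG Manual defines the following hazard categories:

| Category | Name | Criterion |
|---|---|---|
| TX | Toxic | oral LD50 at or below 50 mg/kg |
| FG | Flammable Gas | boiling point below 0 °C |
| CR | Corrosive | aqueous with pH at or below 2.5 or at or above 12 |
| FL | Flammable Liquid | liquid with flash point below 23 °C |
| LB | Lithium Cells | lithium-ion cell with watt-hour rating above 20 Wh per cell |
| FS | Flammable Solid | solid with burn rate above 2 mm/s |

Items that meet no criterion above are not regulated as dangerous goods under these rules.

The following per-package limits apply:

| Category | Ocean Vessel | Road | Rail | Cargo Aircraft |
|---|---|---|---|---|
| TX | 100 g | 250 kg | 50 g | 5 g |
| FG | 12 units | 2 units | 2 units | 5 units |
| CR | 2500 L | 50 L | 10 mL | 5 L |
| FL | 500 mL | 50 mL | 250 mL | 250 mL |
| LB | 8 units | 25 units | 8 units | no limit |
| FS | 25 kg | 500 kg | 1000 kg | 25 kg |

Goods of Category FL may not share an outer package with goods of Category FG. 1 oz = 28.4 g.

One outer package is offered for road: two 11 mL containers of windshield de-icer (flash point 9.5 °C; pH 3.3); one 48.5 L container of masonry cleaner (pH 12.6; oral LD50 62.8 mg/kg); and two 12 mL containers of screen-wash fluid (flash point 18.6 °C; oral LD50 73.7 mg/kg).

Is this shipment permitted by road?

Flash point 9.5 °C meets the Category FL criterion (Flammable Liquid), so the windshield de-icer is Category FL.
The masonry cleaner has pH 12.6, which is ≥ 12, so it is Category CR (Corrosive).
Screen-wash fluid: flash point 18.6 °C < 23 °C → Category FL (Flammable Liquid).
Total Category FL: (two 11 mL containers = 22 mL) + (two 12 mL containers = 24 mL) = 46 mL.
46 mL ≤ 50 mL (road limit, Category FL) — within limit.
Category CR quantity: 48.5 L.
That is within the Category CR road limit of 50 L.
The segregation rule (Category FL with Category FG) does not apply to Category FL with Category CR.
Every hazard category is within its road limit and no segregation rule is violated.

Yes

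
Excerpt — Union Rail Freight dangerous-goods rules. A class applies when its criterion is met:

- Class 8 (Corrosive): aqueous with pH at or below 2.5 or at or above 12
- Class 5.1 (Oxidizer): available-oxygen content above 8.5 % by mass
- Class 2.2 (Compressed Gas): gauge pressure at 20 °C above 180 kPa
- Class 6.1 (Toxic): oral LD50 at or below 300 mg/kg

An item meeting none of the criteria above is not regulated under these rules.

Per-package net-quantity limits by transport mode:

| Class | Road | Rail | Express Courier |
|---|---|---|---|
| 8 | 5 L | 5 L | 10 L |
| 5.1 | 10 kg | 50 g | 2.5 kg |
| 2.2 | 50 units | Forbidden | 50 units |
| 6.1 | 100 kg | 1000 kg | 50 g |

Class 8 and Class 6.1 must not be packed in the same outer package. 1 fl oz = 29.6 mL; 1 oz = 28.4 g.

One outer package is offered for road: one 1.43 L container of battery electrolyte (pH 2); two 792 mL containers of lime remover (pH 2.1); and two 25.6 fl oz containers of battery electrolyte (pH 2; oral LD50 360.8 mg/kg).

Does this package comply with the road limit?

pH 2 meets the Class 8 criterion (Corrosive), so the battery electrolyte is Class 8.
The lime remover has pH 2.1, which is ≤ 2.5, so it is Class 8 (Corrosive).
The battery electrolyte has pH 2, which is ≤ 2.5, so it is Class 8 (Corrosive).
Total Class 8: 1.43 L + (two 792 mL containers = 1.584 L) + (two 25.6 fl oz containers = 1515.52 mL) = 4529.52 mL.
4529.52 mL ≤ 5 L (road limit, Class 8) — within limit.

Yes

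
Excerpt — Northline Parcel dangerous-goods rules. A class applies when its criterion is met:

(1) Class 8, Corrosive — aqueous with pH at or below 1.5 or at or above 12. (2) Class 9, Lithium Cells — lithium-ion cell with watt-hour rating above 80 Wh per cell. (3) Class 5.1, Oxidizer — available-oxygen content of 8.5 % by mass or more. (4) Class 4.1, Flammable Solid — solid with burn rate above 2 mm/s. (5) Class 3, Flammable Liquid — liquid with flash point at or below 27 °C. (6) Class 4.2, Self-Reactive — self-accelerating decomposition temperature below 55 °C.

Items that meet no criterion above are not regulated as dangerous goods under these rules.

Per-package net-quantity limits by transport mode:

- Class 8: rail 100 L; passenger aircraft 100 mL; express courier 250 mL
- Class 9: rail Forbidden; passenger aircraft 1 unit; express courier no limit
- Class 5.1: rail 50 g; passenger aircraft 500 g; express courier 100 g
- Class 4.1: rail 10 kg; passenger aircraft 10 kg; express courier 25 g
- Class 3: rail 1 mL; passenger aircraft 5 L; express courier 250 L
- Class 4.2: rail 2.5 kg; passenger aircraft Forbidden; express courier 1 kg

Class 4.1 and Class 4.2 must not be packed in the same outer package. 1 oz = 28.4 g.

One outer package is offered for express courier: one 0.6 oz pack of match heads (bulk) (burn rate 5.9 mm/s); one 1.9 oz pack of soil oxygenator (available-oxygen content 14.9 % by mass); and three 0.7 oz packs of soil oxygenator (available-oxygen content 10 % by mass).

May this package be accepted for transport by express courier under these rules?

No

With burn rate 5.9 mm/s (> 2 mm/s), the match heads (bulk) fall in Class 4.1.
Available-oxygen content 14.9 % by mass meets the Class 5.1 criterion (Oxidizer), so the soil oxygenator is Class 5.1.
With available-oxygen content 10 % by mass (≥ 8.5 % by mass), the soil oxygenator falls in Class 5.1.
Class 5.1 net quantity: (one 1.9 oz pack = 53.96 g) + (three 0.7 oz packs = 59.64 g) = 113.6 g.
113.6 g > 100 g (express courier limit, Class 5.1) — over the limit.
Class 4.1 quantity: one 0.6 oz pack = 17.04 g.
That is within the Class 4.1 express courier limit of 25 g.
The segregation rule (Class 4.1 with Class 4.2) does not apply to Class 5.1 with Class 4.1.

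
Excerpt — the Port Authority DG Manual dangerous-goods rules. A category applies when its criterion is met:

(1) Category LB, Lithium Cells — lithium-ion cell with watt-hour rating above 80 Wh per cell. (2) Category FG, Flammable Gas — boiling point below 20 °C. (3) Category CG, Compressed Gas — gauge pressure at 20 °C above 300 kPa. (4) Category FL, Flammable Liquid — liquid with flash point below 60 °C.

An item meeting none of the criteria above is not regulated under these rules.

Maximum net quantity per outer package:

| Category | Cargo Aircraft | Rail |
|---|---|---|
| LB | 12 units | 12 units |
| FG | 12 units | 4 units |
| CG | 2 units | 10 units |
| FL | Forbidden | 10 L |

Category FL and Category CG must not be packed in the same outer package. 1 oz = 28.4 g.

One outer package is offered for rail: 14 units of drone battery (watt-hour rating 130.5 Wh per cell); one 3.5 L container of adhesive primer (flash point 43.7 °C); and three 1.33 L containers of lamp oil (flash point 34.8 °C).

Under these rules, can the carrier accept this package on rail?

The drone battery has watt-hour rating 130.5 Wh per cell, which is > 80 Wh per cell, so it is Category LB (Lithium Cells).
Flash point 43.7 °C meets the Category FL criterion (Flammable Liquid), so the adhesive primer is Category FL.
Lamp oil: flash point 34.8 °C < 60 °C → Category FL (Flammable Liquid).
Category FL net quantity: 3.5 L + (three 1.33 L containers = 3.99 L) = 7.49 L.
7.49 L ≤ 10 L (rail limit, Category FL) — within limit.
Category LB quantity: 14 units.
14 units exceeds the rail limit of 12 units for Category LB.
The segregation rule (Category FL with Category CG) does not apply to Category FL with Category LB.

No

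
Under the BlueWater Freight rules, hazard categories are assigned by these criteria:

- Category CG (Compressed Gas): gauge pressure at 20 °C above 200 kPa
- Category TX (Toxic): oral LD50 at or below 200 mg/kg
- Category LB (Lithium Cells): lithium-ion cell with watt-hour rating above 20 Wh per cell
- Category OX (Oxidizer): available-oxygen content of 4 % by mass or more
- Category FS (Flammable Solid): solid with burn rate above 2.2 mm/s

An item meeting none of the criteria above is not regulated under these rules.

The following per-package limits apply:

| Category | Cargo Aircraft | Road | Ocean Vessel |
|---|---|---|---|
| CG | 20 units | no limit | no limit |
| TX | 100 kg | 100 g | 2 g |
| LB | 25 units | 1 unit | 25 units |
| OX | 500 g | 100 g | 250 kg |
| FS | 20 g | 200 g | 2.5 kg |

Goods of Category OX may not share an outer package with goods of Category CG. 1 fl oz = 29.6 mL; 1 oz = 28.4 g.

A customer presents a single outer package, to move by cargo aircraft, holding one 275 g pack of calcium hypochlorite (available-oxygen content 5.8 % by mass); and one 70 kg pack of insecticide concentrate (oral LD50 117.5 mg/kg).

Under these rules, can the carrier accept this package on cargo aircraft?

Yes

Calcium hypochlorite: available-oxygen content 5.8 % by mass ≥ 4 % by mass → Category OX (Oxidizer).
The insecticide concentrate has oral LD50 117.5 mg/kg, which is ≤ 200 mg/kg, so it is Category TX (Toxic).
Category OX quantity: 275 g.
275 g ≤ 500 g (cargo aircraft limit, Category OX) — within limit.
Category TX quantity: 70 kg.
70 kg ≤ 100 kg (cargo aircraft limit, Category TX) — within limit.
The segregation rule (Category OX with Category CG) does not apply to Category OX with Category TX.
Every hazard category is within its cargo aircraft limit and no segregation rule is violated.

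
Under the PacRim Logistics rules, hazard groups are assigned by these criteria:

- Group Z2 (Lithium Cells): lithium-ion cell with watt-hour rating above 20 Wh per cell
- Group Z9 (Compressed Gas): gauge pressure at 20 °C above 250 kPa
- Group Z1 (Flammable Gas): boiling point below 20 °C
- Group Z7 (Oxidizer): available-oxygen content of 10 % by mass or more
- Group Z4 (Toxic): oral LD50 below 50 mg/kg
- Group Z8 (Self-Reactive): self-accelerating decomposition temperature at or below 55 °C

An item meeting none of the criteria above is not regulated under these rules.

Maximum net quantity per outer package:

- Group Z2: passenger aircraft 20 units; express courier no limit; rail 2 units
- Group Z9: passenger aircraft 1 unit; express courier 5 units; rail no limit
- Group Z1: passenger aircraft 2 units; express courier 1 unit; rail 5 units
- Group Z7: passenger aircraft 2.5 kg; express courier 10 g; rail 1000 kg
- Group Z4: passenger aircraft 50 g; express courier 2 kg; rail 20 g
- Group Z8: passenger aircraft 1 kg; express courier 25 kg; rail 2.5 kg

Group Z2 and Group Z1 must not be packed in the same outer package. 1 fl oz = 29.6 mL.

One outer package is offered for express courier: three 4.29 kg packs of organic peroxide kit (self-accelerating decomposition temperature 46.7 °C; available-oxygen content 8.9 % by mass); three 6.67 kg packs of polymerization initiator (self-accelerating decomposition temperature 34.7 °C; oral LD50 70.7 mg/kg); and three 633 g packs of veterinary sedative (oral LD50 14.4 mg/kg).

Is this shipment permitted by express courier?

No

Self-accelerating decomposition temperature 46.7 °C meets the Group Z8 criterion (Self-Reactive), so the organic peroxide kit is Group Z8.
Polymerization initiator: self-accelerating decomposition temperature 34.7 °C ≤ 55 °C → Group Z8 (Self-Reactive).
Oral LD50 14.4 mg/kg meets the Group Z4 criterion (Toxic), so the veterinary sedative is Group Z4.
Group Z8 net quantity: (three 4.29 kg packs = 12.87 kg) + (three 6.67 kg packs = 20.01 kg) = 32.88 kg.
32.88 kg exceeds the express courier limit of 25 kg for Group Z8.
Group Z4 quantity: three 633 g packs = 1.899 kg.
That is within the Group Z4 express courier limit of 2 kg.
The segregation rule (Group Z2 with Group Z1) does not apply to Group Z8 with Group Z4.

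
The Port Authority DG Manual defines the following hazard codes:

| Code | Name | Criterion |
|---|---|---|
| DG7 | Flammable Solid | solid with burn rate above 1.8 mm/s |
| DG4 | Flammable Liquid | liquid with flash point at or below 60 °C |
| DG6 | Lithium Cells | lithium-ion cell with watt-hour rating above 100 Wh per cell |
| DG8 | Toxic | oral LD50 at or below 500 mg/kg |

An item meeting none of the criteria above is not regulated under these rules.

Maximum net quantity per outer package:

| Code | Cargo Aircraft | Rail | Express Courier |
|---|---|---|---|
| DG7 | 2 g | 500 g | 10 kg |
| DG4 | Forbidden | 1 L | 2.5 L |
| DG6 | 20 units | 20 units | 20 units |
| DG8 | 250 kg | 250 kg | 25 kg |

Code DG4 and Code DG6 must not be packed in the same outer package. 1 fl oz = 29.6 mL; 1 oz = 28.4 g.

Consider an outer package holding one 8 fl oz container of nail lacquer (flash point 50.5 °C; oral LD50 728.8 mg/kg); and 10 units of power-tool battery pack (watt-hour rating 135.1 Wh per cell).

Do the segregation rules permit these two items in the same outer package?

Flash point 50.5 °C meets the Code DG4 criterion (Flammable Liquid), so the nail lacquer is Code DG4.
With watt-hour rating 135.1 Wh per cell (> 100 Wh per cell), the power-tool battery pack falls in Code DG6.
Code DG4 and Code DG6 may not share an outer package.

No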